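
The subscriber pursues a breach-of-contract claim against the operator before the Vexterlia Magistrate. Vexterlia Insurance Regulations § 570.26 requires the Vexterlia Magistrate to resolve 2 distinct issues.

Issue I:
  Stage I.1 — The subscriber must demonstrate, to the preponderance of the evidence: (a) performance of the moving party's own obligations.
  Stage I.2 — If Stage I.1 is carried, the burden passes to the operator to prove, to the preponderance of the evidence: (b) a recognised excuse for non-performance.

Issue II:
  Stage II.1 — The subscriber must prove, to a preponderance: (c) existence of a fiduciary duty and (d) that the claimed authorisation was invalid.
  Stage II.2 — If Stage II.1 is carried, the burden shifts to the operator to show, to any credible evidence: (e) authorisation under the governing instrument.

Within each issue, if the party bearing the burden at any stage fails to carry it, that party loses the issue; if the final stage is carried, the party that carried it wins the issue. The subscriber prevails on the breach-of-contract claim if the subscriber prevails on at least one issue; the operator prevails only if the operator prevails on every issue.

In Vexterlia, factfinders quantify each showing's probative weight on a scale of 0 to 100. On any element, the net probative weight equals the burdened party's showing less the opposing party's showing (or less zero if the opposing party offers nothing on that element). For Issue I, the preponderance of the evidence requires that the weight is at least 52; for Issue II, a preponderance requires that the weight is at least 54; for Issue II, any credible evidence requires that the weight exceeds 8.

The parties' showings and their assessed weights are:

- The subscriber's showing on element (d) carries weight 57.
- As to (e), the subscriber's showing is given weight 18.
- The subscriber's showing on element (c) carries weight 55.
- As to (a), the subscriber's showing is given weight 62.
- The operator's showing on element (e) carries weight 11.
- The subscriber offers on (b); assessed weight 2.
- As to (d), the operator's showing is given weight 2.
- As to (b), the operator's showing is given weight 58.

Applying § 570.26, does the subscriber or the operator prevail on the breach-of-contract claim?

subscriber

— Issue I —
At Stage I.1 the subscriber must meet the preponderance of the evidence (weight is at least 52): on (a) the weight is 62, which does reach 52, so (a) meets the standard.
  Stage I.1 is satisfied; the onus moves to the operator.
At Stage I.2 the operator must meet the preponderance of the evidence (weight is at least 52): on (b) the weight is 58 less the opposing 2 gives net 56, which does reach 52, so (b) meets the standard.
  The operator carries the last stage.
With every stage satisfied, the operator prevails on this issue.
— Issue II —
Stage II.1 (subscriber, a preponderance, weight is at least 54): (c) 55 ≥ 54 — meets; (d) net 57−2=55 ≥ 54 — meets.
  Stage II.1 carried; the burden shifts to the operator.
Stage II.2 (operator, any credible evidence, weight exceeds 8): (e) net 11−18=-7 ≤ 8 — fails.
  The operator does not carry Stage II.2.
The subscriber prevails on this issue.
Per-issue: Issue I → operator; Issue II → subscriber. The subscriber must prevail on at least one issue; overall, the subscriber prevails.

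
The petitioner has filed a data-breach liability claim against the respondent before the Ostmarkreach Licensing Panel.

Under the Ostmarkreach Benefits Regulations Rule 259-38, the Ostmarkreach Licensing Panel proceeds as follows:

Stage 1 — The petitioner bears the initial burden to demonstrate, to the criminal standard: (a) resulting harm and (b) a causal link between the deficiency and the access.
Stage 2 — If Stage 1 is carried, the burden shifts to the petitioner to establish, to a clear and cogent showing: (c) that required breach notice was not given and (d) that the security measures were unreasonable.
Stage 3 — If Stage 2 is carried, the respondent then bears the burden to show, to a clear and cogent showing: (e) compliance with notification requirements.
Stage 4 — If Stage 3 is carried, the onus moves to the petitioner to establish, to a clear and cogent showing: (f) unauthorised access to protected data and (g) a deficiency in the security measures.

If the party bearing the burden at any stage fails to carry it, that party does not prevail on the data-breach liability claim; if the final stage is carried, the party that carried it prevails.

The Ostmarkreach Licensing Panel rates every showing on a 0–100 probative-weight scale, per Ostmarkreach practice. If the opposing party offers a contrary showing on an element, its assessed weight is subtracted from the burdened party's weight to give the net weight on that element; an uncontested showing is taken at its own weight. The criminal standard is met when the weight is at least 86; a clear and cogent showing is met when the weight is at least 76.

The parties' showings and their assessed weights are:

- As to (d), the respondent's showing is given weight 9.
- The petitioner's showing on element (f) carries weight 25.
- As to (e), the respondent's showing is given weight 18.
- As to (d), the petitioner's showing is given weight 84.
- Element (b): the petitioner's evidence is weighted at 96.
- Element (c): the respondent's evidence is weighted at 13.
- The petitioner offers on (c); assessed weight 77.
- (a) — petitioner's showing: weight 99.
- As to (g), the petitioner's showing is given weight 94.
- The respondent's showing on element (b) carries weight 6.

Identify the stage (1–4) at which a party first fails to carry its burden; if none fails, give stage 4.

At Stage 1 the petitioner must meet the criminal standard (weight is at least 86): on (a) the weight is 99, which does reach 86, so (a) meets the standard; on (b) the weight is 96 less the opposing 6 gives net 90, which does reach 86, so (b) meets the standard.
  All elements met. The petitioner retains the burden for Stage 2.
At Stage 2 the petitioner must meet a clear and cogent showing (weight is at least 76): on (c) the weight is 77 less the opposing 13 gives net 64, < 76, so (c) does not meet the standard; on (d) the weight is 84 less the opposing 9 gives net 75, which does not reach 76, so (d) does not meet the standard.
  Stage 2 not carried; the petitioner fails its burden.
The respondent prevails.

stage 2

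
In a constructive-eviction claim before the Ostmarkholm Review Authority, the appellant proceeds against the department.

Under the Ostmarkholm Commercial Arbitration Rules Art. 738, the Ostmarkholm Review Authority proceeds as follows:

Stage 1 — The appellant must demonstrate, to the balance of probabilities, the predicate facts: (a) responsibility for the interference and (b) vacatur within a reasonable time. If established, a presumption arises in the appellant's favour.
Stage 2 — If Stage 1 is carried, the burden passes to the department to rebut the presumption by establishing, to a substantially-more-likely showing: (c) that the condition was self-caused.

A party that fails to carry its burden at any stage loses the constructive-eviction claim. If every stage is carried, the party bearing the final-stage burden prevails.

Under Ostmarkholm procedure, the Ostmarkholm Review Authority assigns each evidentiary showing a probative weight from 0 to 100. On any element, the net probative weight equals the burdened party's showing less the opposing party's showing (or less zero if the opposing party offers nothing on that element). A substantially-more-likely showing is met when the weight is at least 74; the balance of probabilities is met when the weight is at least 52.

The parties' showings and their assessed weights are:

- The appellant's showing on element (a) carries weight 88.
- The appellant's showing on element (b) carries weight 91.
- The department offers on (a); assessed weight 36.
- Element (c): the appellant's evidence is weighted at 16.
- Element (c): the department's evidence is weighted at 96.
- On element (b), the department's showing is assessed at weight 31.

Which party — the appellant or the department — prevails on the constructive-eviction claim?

department

At Stage 1 the appellant must meet the balance of probabilities (weight is at least 52): on (a) the weight is 88 less the opposing 36 gives net 52, which does reach 52, so (a) meets the standard; on (b) the weight is 91 less the opposing 31 gives net 60, which does reach 52, so (b) meets the standard.
  The appellant carries Stage 1; the department now bears the burden.
At Stage 2 the department must meet a substantially-more-likely showing (weight is at least 74): on (c) the weight is 96 less the opposing 16 gives net 80, which does reach 74, so (c) meets the standard.
  Stage 2 carried; the final stage is satisfied.
Every stage carried; the department prevails.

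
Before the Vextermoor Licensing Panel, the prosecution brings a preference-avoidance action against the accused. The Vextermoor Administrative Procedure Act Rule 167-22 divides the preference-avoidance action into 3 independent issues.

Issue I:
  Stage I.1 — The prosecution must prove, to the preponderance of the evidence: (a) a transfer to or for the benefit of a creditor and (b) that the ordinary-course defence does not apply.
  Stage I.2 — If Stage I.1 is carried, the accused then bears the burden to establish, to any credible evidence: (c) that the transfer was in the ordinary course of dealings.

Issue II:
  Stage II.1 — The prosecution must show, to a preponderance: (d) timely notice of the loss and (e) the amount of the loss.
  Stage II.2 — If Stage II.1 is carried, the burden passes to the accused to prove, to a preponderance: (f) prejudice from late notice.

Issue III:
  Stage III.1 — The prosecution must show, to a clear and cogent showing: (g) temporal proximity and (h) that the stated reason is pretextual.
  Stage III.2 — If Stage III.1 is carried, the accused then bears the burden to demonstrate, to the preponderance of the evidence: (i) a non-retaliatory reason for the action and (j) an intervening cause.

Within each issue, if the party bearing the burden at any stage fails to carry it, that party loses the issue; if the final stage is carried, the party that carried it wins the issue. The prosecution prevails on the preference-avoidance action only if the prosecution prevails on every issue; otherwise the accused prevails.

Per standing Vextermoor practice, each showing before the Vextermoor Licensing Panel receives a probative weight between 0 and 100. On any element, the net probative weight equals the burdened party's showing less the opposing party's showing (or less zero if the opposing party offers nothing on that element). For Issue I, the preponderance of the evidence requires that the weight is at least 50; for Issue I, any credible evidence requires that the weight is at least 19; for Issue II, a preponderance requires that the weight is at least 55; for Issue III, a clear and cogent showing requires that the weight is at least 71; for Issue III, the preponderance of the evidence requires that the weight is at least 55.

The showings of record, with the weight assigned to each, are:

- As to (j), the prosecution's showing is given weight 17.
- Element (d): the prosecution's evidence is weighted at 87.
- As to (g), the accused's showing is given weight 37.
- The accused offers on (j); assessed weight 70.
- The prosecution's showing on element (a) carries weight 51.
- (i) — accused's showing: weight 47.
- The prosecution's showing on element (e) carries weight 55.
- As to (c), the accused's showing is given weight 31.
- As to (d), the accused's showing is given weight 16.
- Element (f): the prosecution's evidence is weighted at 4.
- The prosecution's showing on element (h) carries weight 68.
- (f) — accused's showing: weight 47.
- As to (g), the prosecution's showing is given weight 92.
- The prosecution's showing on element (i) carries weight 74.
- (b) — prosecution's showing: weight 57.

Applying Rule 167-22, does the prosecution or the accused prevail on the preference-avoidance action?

accused

— Issue I —
Stage I.1 — burden on prosecution; standard: the preponderance of the evidence (weight is at least 50).
    (a): 51 ≥ 50 [met]
    (b): 57 ≥ 50 [met]
  The prosecution carries Stage I.1; the accused now bears the burden.
Stage I.2 — burden on accused; standard: any credible evidence (weight is at least 19).
    (c): 31 ≥ 19 [met]
  All elements met at the final stage.
All stages carried — the accused prevails on this issue.
— Issue II —
At Stage II.1 the prosecution must meet a preponderance (weight is at least 55): on (d) the weight is 87 less the opposing 16 gives net 71, ≥ 55, so (d) meets the standard; on (e) the weight is 55, ≥ 55, so (e) meets the standard.
  Stage II.1 carried; the burden shifts to the accused.
At Stage II.2 the accused must meet a preponderance (weight is at least 55): on (f) the weight is 47 less the opposing 4 gives net 43, < 55, so (f) does not meet the standard.
  The accused does not carry Stage II.2.
The analysis ends at Stage II.2; the prosecution prevails on this issue.
— Issue III —
Stage III.1 — burden on prosecution; standard: a clear and cogent showing (weight is at least 71).
    (g): 92 − 37 = 55 < 71 [not met]
    (h): 68 < 71 [not met]
  Not every element is met, so the prosecution fails to carry Stage III.1.
The analysis ends at Stage III.1; the accused prevails on this issue.
Per-issue: Issue I → accused; Issue II → prosecution; Issue III → accused. The prosecution must prevail on every issue; overall, the accused prevails.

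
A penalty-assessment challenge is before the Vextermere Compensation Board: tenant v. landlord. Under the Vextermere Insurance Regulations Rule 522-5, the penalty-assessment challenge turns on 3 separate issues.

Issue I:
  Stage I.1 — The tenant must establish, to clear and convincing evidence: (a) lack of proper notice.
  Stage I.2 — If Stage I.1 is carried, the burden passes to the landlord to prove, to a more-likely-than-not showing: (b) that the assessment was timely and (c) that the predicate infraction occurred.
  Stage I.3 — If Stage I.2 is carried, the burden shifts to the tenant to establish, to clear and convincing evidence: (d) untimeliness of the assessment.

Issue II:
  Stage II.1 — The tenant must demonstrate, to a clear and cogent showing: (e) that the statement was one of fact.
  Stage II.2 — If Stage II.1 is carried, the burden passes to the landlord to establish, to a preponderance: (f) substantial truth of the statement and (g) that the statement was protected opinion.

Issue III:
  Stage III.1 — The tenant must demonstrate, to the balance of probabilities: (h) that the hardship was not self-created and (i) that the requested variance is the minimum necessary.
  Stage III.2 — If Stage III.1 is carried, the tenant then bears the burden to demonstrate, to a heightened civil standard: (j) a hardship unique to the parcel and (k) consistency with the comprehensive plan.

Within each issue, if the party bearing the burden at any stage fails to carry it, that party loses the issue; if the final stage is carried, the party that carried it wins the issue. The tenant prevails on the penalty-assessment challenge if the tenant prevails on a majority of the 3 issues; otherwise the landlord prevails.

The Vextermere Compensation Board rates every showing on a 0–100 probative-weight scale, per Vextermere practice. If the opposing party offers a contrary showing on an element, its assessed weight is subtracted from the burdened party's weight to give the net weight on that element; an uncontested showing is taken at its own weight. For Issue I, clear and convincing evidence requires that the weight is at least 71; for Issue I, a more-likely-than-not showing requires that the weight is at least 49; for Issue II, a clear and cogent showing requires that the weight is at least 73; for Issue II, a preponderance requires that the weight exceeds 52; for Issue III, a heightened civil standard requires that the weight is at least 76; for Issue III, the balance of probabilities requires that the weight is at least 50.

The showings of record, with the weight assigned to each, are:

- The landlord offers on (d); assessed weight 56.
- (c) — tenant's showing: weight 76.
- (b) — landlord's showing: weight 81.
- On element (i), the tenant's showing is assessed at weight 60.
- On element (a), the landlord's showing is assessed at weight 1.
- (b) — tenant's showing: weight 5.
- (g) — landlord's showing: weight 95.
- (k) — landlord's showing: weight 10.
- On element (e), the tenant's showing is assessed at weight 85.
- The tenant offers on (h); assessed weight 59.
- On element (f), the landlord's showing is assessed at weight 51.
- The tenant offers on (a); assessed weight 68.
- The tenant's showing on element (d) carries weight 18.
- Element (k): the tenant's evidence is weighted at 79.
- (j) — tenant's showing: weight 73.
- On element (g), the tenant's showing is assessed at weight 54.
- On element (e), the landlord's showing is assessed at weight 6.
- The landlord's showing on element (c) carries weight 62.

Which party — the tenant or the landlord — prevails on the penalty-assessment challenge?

— Issue I —
Stage I.1 (tenant, clear and convincing evidence, weight is at least 71): (a) net 68−1=67 < 71 — fails.
  The tenant does not carry Stage I.1.
So the landlord prevails on this issue.
— Issue II —
Stage II.1 (tenant, a clear and cogent showing, weight is at least 73): (e) net 85−6=79 ≥ 73 — meets.
  Stage II.1 carried; the burden shifts to the landlord.
Stage II.2 (landlord, a preponderance, weight exceeds 52): (f) 51 ≤ 52 — fails; (g) net 95−54=41 ≤ 52 — fails.
  Stage II.2 not carried; the landlord fails its burden.
The tenant prevails on this issue.
— Issue III —
Stage III.1 — burden on tenant; standard: the balance of probabilities (weight is at least 50).
    (h): 59 ≥ 50 [met]
    (i): 60 ≥ 50 [met]
  Stage III.1 is satisfied; the tenant continues to bear the burden.
Stage III.2 — burden on tenant; standard: a heightened civil standard (weight is at least 76).
    (j): 73 < 76 [not met]
    (k): 79 − 10 = 69 < 76 [not met]
  Stage III.2 not carried; the tenant fails its burden.
The analysis ends at Stage III.2; the landlord prevails on this issue.
Per-issue: Issue I → landlord; Issue II → tenant; Issue III → landlord. The tenant must prevail on a majority of issues; overall, the landlord prevails.

landlord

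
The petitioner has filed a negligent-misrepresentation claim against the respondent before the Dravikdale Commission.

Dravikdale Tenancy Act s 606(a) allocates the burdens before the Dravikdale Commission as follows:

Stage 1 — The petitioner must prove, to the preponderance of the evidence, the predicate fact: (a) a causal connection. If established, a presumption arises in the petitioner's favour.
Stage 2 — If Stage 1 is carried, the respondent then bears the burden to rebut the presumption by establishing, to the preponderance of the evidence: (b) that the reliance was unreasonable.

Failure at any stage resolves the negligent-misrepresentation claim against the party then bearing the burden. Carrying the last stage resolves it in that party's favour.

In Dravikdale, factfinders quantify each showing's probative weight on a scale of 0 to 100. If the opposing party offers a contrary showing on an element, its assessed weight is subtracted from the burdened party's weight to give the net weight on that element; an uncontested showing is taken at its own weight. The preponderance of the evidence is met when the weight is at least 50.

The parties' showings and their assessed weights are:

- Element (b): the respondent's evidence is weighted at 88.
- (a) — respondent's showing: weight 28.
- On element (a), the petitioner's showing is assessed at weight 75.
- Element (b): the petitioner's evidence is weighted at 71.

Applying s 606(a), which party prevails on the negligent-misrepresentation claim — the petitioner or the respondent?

At Stage 1 the petitioner must meet the preponderance of the evidence (weight is at least 50): on (a) the weight is 75 less the opposing 28 gives net 47, which does not reach 50, so (a) does not meet the standard.
  Not every element is met, so the petitioner fails to carry Stage 1.
The analysis ends at Stage 1; the respondent prevails.

respondent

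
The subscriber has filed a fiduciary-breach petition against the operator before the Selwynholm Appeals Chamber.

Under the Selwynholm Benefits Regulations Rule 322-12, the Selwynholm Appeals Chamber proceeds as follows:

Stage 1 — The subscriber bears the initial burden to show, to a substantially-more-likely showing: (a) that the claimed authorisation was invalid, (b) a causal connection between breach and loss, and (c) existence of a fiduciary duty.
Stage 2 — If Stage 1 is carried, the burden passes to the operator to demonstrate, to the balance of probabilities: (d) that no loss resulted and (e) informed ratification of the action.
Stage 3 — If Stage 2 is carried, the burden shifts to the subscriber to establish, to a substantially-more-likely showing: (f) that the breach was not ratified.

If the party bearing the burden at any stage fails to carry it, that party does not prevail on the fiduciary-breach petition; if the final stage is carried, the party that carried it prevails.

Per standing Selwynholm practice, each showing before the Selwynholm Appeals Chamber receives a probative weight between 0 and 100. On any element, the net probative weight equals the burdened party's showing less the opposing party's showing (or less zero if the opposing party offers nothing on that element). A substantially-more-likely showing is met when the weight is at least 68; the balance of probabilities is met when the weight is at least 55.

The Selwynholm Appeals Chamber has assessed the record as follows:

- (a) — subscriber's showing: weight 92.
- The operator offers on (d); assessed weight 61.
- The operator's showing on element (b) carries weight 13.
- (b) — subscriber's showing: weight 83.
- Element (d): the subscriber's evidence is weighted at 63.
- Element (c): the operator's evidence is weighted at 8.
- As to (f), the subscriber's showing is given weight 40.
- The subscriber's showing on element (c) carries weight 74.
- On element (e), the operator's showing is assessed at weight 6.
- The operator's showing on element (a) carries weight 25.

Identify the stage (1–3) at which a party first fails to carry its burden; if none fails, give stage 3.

Stage 1 — burden on subscriber; standard: a substantially-more-likely showing (weight is at least 68).
    (a): 92 − 25 = 67 < 68 [not met]
    (b): 83 − 13 = 70 ≥ 68 [met]
    (c): 74 − 8 = 66 < 68 [not met]
  The subscriber does not carry Stage 1.
So the operator prevails.

stage 1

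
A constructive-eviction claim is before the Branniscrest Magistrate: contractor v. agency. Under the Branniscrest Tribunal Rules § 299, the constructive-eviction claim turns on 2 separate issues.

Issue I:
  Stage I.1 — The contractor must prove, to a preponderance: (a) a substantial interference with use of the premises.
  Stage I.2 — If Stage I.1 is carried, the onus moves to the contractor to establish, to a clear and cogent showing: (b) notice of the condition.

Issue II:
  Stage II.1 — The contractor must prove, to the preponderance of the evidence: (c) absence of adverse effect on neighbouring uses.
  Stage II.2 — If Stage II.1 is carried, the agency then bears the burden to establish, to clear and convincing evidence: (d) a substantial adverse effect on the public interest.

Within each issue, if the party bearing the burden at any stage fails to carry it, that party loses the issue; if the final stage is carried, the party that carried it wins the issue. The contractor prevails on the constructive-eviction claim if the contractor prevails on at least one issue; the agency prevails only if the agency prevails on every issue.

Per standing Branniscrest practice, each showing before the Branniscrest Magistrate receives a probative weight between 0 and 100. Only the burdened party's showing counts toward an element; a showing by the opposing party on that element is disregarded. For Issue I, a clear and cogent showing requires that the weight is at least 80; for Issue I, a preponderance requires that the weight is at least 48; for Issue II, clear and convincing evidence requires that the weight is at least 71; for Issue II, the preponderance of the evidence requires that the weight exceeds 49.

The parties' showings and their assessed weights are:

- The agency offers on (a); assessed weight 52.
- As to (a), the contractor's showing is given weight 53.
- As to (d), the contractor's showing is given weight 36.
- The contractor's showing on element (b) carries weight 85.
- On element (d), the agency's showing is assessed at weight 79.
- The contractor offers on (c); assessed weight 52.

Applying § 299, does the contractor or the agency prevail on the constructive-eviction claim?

contractor

— Issue I —
Stage I.1 — burden on contractor; standard: a preponderance (weight is at least 48).
    (a): 53 (agency's 52 disregarded) ≥ 48 [met]
  All elements met. The contractor retains the burden for Stage I.2.
Stage I.2 — burden on contractor; standard: a clear and cogent showing (weight is at least 80).
    (b): 85 ≥ 80 [met]
  The contractor carries the last stage.
Every stage carried; the contractor prevails on this issue.
— Issue II —
Stage II.1 — burden on contractor; standard: the preponderance of the evidence (weight exceeds 49).
    (c): 52 > 49 [met]
  All elements met. The burden passes to the agency.
Stage II.2 — burden on agency; standard: clear and convincing evidence (weight is at least 71).
    (d): 79 (contractor's 36 disregarded) ≥ 71 [met]
  All elements met at the final stage.
Every stage carried; the agency prevails on this issue.
Per-issue: Issue I → contractor; Issue II → agency. The contractor must prevail on at least one issue; overall, the contractor prevails.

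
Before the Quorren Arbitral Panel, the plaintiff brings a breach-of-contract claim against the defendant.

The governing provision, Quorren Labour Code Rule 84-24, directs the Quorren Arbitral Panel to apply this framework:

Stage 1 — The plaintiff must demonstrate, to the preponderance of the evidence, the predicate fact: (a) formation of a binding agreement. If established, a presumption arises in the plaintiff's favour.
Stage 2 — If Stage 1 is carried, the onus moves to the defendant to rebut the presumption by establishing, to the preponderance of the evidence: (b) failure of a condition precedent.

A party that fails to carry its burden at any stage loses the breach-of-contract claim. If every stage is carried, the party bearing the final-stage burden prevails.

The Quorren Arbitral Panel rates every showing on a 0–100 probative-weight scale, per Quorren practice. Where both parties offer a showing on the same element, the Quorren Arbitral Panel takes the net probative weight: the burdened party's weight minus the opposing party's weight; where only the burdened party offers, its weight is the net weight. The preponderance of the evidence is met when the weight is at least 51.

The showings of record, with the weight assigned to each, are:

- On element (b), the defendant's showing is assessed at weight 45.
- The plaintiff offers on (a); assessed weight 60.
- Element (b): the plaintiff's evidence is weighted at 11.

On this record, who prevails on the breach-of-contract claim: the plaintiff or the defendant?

At Stage 1 the plaintiff must meet the preponderance of the evidence (weight is at least 51): on (a) the weight is 60, which does reach 51, so (a) meets the standard.
  Stage 1 carried; the burden shifts to the defendant.
At Stage 2 the defendant must meet the preponderance of the evidence (weight is at least 51): on (b) the weight is 45 less the opposing 11 gives net 34, < 51, so (b) does not meet the standard.
  The defendant does not carry Stage 2.
So the plaintiff prevails.

plaintiff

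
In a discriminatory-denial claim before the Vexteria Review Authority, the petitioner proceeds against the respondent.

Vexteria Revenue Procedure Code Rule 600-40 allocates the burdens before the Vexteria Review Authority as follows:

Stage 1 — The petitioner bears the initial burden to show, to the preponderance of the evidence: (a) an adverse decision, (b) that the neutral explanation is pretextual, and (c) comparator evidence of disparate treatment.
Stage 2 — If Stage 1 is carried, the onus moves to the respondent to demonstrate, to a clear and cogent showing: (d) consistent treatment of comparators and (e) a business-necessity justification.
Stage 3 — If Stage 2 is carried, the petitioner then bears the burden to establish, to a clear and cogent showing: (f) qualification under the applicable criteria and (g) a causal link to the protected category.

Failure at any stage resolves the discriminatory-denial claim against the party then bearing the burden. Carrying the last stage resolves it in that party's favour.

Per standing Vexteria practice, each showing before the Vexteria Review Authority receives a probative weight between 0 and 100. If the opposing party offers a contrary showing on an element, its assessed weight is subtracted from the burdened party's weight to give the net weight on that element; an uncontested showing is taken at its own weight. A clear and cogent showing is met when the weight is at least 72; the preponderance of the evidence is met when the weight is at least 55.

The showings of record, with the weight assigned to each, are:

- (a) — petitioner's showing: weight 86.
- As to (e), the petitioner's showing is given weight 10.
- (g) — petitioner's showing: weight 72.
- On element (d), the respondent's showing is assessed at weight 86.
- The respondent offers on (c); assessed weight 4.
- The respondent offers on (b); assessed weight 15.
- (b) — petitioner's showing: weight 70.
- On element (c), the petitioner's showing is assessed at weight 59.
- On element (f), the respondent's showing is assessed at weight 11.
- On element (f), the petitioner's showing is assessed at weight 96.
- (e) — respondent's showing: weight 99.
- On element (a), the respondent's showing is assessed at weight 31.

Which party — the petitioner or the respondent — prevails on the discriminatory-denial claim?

Stage 1 — burden on petitioner; standard: the preponderance of the evidence (weight is at least 55).
    (a): 86 − 31 = 55 ≥ 55 [met]
    (b): 70 − 15 = 55 ≥ 55 [met]
    (c): 59 − 4 = 55 ≥ 55 [met]
  The petitioner carries Stage 1; the respondent now bears the burden.
Stage 2 — burden on respondent; standard: a clear and cogent showing (weight is at least 72).
    (d): 86 ≥ 72 [met]
    (e): 99 − 10 = 89 ≥ 72 [met]
  Stage 2 is satisfied; the onus moves to the petitioner.
Stage 3 — burden on petitioner; standard: a clear and cogent showing (weight is at least 72).
    (f): 96 − 11 = 85 ≥ 72 [met]
    (g): 72 ≥ 72 [met]
  Stage 3 carried; the final stage is satisfied.
Every stage carried; the petitioner prevails.

petitioner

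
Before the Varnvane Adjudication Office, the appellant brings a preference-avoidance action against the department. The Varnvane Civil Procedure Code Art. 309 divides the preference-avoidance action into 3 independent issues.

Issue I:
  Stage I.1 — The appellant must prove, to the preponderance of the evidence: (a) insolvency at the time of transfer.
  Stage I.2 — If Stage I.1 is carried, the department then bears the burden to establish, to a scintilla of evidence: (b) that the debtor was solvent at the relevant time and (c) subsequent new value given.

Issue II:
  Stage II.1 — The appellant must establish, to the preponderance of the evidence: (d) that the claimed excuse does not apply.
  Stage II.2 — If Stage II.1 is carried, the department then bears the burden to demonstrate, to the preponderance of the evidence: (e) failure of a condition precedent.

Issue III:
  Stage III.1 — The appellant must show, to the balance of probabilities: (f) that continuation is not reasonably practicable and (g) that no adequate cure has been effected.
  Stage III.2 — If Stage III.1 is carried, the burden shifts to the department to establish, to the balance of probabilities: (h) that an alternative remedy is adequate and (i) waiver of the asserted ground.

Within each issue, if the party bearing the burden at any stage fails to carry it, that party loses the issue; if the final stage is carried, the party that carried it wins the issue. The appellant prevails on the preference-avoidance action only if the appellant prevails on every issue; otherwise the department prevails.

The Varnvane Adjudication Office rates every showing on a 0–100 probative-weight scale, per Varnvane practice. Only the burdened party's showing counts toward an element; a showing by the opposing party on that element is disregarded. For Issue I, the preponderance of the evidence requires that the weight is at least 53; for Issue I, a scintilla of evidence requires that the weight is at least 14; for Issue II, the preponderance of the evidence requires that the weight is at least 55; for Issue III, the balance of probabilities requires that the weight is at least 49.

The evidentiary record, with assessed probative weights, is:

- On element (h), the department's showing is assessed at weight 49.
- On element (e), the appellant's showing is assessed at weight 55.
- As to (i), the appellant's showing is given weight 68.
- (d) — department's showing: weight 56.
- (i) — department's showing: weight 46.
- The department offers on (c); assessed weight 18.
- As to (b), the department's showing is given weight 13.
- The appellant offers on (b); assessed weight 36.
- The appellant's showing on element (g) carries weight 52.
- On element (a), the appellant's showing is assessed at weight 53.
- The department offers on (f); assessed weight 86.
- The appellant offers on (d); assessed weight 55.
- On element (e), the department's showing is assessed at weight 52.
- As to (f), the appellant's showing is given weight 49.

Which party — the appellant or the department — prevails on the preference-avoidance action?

appellant

— Issue I —
Stage I.1 (appellant, the preponderance of the evidence, weight is at least 53): (a) 53 ≥ 53 — meets.
  All elements met. The burden passes to the department.
Stage I.2 (department, a scintilla of evidence, weight is at least 14): (b) 13 (appellant's 36 disregarded) < 14 — fails; (c) 18 ≥ 14 — meets.
  Stage I.2 not carried; the department fails its burden.
The analysis ends at Stage I.2; the appellant prevails on this issue.
— Issue II —
Stage II.1 (appellant, the preponderance of the evidence, weight is at least 55): (d) 55 (department's 56 disregarded) ≥ 55 — meets.
  Stage II.1 carried; the burden shifts to the department.
Stage II.2 (department, the preponderance of the evidence, weight is at least 55): (e) 52 (appellant's 55 disregarded) < 55 — fails.
  Not every element is met, so the department fails to carry Stage II.2.
The analysis ends at Stage II.2; the appellant prevails on this issue.
— Issue III —
Stage III.1 (appellant, the balance of probabilities, weight is at least 49): (f) 49 (department's 86 disregarded) ≥ 49 — meets; (g) 52 ≥ 49 — meets.
  Stage III.1 carried; the burden shifts to the department.
Stage III.2 (department, the balance of probabilities, weight is at least 49): (h) 49 ≥ 49 — meets; (i) 46 (appellant's 68 disregarded) < 49 — fails.
  Not every element is met, so the department fails to carry Stage III.2.
The analysis ends at Stage III.2; the appellant prevails on this issue.
Per-issue: Issue I → appellant; Issue II → appellant; Issue III → appellant. The appellant must prevail on every issue; overall, the appellant prevails.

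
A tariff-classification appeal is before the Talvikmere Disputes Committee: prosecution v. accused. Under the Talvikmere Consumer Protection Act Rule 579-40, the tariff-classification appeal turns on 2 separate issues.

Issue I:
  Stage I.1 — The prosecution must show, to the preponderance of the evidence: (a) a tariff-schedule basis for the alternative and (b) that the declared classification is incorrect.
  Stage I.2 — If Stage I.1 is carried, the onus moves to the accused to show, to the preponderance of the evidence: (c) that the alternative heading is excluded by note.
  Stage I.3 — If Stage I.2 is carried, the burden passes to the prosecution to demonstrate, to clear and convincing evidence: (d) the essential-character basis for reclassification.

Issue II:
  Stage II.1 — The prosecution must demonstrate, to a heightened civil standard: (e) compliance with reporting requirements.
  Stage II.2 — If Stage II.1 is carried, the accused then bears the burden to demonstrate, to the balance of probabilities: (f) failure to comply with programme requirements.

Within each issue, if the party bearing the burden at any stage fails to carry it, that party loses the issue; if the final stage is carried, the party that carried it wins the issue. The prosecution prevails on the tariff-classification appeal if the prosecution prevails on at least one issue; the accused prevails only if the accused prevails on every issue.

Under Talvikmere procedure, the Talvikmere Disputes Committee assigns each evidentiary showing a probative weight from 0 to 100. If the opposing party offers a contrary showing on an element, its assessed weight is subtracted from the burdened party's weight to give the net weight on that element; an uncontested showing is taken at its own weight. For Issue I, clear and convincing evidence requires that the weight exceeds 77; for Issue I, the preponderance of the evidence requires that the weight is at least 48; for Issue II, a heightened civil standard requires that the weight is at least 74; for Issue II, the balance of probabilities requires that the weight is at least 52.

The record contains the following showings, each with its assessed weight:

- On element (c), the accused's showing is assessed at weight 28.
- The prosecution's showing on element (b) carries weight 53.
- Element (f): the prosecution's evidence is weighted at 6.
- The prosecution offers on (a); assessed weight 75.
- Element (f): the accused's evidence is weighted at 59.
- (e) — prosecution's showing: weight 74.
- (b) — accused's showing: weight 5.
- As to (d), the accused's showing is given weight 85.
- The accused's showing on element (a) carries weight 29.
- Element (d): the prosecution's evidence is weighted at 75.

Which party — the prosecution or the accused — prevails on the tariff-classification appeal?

accused

— Issue I —
Stage I.1 (prosecution, the preponderance of the evidence, weight is at least 48): (a) net 75−29=46 < 48 — fails; (b) net 53−5=48 ≥ 48 — meets.
  Stage I.1 not carried; the prosecution fails its burden.
The analysis ends at Stage I.1; the accused prevails on this issue.
— Issue II —
Stage II.1 — burden on prosecution; standard: a heightened civil standard (weight is at least 74).
    (e): 74 ≥ 74 [met]
  Stage II.1 carried; the burden shifts to the accused.
Stage II.2 — burden on accused; standard: the balance of probabilities (weight is at least 52).
    (f): 59 − 6 = 53 ≥ 52 [met]
  All elements met at the final stage.
With every stage satisfied, the accused prevails on this issue.
Per-issue: Issue I → accused; Issue II → accused. The prosecution must prevail on at least one issue; overall, the accused prevails.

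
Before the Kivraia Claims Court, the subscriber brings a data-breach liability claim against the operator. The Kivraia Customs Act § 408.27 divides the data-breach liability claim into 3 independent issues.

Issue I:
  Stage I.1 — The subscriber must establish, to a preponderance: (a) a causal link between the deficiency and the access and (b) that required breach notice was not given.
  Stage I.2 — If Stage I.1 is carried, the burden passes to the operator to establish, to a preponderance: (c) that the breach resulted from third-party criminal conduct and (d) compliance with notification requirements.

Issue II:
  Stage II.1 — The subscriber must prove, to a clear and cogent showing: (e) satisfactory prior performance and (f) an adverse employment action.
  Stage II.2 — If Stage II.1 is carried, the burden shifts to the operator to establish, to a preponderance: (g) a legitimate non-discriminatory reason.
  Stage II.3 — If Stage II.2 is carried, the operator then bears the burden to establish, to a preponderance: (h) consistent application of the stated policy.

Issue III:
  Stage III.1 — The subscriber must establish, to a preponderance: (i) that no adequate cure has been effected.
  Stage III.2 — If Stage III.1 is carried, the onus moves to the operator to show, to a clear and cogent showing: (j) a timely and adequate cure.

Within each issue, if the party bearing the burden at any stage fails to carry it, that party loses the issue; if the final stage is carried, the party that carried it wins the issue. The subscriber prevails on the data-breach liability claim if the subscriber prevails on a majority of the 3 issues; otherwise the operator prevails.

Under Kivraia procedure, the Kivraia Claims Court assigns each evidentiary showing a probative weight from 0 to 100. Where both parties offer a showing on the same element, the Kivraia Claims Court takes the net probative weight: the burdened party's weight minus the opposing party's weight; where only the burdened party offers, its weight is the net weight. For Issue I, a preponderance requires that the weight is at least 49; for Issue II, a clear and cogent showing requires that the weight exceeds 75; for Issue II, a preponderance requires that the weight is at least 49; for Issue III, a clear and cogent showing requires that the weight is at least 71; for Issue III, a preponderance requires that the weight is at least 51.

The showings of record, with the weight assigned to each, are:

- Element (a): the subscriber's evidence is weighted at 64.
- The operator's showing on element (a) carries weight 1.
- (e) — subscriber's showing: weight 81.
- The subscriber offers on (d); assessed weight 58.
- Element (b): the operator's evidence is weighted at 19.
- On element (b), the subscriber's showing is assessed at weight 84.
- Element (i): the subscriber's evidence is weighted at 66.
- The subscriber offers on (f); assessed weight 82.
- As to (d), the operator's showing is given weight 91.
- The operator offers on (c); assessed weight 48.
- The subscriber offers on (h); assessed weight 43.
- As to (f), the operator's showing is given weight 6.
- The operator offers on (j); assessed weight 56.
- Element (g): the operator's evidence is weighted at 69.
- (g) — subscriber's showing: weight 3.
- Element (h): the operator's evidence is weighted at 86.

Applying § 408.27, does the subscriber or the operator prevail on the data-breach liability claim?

subscriber

— Issue I —
Stage I.1 — burden on subscriber; standard: a preponderance (weight is at least 49).
    (a): 64 − 1 = 63 ≥ 49 [met]
    (b): 84 − 19 = 65 ≥ 49 [met]
  All elements met. The burden passes to the operator.
Stage I.2 — burden on operator; standard: a preponderance (weight is at least 49).
    (c): 48 < 49 [not met]
    (d): 91 − 58 = 33 < 49 [not met]
  Not every element is met, so the operator fails to carry Stage I.2.
The analysis ends at Stage I.2; the subscriber prevails on this issue.
— Issue II —
Stage II.1 (subscriber, a clear and cogent showing, weight exceeds 75): (e) 81 > 75 — meets; (f) net 82−6=76 > 75 — meets.
  The subscriber carries Stage II.1; the operator now bears the burden.
Stage II.2 (operator, a preponderance, weight is at least 49): (g) net 69−3=66 ≥ 49 — meets.
  All elements met. The operator retains the burden for Stage II.3.
Stage II.3 (operator, a preponderance, weight is at least 49): (h) net 86−43=43 < 49 — fails.
  The operator does not carry Stage II.3.
The subscriber prevails on this issue.
— Issue III —
Stage III.1 (subscriber, a preponderance, weight is at least 51): (i) 66 ≥ 51 — meets.
  Stage III.1 carried; the burden shifts to the operator.
Stage III.2 (operator, a clear and cogent showing, weight is at least 71): (j) 56 < 71 — fails.
  Not every element is met, so the operator fails to carry Stage III.2.
The analysis ends at Stage III.2; the subscriber prevails on this issue.
Per-issue: Issue I → subscriber; Issue II → subscriber; Issue III → subscriber. The subscriber must prevail on a majority of issues; overall, the subscriber prevails.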